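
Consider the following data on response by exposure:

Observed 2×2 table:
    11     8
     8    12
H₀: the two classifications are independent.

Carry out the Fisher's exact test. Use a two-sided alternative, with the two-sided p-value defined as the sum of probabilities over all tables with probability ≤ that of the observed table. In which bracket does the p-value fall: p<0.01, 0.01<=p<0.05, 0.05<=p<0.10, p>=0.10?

Margins: r₁=19, r₂=20, c₁=19, c₂=20, n=39
p_obs = C(19,11)·C(20,8)/C(39,19); sum pmf over tables with pmf ≤ p_obs
p-value (two-sided) = 0.34307
→ bracket: p>=0.10

p-value bracket: p>=0.10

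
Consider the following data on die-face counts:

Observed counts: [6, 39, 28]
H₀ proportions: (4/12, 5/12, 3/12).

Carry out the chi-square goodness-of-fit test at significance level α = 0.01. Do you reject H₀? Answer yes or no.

n = 73; E_i = n·p_i = [24.33, 30.42, 18.25]
χ² = (6−24.33)²/24.33 + (39−30.42)²/30.42 + (28−18.25)²/18.25 = 21.4438
df = 2
p-value (upper-tail) = 0.00002
At α=0.01: p < α → reject H₀

reject H₀: yes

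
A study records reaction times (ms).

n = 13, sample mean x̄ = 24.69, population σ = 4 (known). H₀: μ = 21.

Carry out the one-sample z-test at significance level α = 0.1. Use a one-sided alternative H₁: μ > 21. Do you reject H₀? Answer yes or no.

reject H₀: yes

SE = σ/√n = 4/√13 = 1.1094
z = (x̄−μ₀)/SE = (24.69−21)/1.1094 = 3.3261
p-value (one-sided, H₁ greater) = 0.00044
At α=0.1: p < α → reject H₀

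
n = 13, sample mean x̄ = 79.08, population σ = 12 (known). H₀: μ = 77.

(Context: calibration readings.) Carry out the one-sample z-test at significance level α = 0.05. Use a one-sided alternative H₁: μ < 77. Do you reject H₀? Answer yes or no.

reject H₀: no

SE = σ/√n = 12/√13 = 3.3282
z = (x̄−μ₀)/SE = (79.08−77)/3.3282 = 0.6250
p-value (one-sided, H₁ less) = 0.73400
At α=0.05: p ≥ α → fail to reject H₀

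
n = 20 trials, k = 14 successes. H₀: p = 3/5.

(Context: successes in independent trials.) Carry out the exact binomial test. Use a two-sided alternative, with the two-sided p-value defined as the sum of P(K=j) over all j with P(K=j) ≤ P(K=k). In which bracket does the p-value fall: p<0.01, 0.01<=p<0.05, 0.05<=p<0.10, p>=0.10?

p-value bracket: p>=0.10

Exact binomial: n=20, k=14, p₀=3/5=0.6000
P(X=j) = C(n,j)·p₀^j·(1−p₀)^(n−j); p = Σ P(X=j) over j with P(X=j) ≤ P(X=14)
p-value (two-sided) = 0.49467
→ bracket: p>=0.10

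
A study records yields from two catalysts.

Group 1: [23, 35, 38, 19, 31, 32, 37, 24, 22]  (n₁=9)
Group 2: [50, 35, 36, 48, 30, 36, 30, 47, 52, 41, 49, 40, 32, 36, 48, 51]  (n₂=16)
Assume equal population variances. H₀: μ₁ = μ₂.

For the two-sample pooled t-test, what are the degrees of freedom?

df = n₁ + n₂ − 2 = 9 + 16 − 2 = 23

degrees of freedom = 23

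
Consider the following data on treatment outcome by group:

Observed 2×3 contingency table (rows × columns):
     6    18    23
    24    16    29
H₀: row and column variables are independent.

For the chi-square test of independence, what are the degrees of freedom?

df = (r−1)(c−1) = (2−1)·(3−1) = 2

degrees of freedom = 2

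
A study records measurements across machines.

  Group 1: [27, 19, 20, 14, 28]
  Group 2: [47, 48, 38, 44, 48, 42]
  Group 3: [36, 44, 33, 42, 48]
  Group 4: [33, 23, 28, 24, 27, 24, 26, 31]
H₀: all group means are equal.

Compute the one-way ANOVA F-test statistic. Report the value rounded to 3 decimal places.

test statistic = 29.799

Group means [21.60, 44.50, 40.60, 27.00], grand mean 33.083
SSB = Σnᵢ(x̄ᵢ−x̄)² = 2019.933; SSW = ΣΣ(x−x̄ᵢ)² = 451.900
MSB = 2019.933/3 = 673.3111; MSW = 451.900/20 = 22.5950
F = MSB/MSW = 29.7991
df = (3, 20)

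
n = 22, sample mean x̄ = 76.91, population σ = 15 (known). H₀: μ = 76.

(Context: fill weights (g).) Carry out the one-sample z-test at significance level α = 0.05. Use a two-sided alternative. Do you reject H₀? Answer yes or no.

SE = σ/√n = 15/√22 = 3.1980
z = (x̄−μ₀)/SE = (76.91−76)/3.1980 = 0.2846
p-value (two-sided) = 0.77599
At α=0.05: p ≥ α → fail to reject H₀

reject H₀: no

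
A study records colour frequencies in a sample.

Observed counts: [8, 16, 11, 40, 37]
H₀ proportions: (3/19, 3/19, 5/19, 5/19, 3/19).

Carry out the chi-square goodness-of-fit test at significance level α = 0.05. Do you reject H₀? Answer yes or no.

n = 112; E_i = n·p_i = [17.68, 17.68, 29.47, 29.47, 17.68]
χ² = (8−17.68)²/17.68 + (16−17.68)²/17.68 + (11−29.47)²/29.47 + (40−29.47)²/29.47 + (37−17.68)²/17.68 = 41.9000
df = 4
p-value (upper-tail) = 0.00000
At α=0.05: p < α → reject H₀

reject H₀: yes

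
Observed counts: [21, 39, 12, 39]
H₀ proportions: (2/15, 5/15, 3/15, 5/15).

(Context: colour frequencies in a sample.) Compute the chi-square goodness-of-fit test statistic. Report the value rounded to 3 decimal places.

test statistic = 7.500

n = 111; E_i = n·p_i = [14.80, 37.00, 22.20, 37.00]
χ² = (21−14.80)²/14.80 + (39−37.00)²/37.00 + (12−22.20)²/22.20 + (39−37.00)²/37.00 = 7.5000
df = 3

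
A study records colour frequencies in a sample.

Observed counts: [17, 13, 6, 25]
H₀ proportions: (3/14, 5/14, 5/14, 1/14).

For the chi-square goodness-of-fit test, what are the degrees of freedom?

df = k − 1 = 4 − 1 = 3

degrees of freedom = 3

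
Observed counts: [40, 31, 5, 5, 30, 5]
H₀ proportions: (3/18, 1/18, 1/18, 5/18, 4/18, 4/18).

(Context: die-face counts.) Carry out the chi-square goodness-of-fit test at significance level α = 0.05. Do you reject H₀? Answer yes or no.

reject H₀: yes

n = 116; E_i = n·p_i = [19.33, 6.44, 6.44, 32.22, 25.78, 25.78]
χ² = (40−19.33)²/19.33 + (31−6.44)²/6.44 + (5−6.44)²/6.44 + (5−32.22)²/32.22 + (30−25.78)²/25.78 + (5−25.78)²/25.78 = 156.4181
df = 5
p-value (upper-tail) = 0.00000
At α=0.05: p < α → reject H₀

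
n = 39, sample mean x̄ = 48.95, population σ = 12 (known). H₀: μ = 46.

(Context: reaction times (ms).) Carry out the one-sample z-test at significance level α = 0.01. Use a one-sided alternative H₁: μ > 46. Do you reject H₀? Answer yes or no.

reject H₀: no

SE = σ/√n = 12/√39 = 1.9215
z = (x̄−μ₀)/SE = (48.95−46)/1.9215 = 1.5352
p-value (one-sided, H₁ greater) = 0.06236
At α=0.01: p ≥ α → fail to reject H₀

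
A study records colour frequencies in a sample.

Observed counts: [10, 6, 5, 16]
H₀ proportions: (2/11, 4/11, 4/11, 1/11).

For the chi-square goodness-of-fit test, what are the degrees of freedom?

df = k − 1 = 4 − 1 = 3

degrees of freedom = 3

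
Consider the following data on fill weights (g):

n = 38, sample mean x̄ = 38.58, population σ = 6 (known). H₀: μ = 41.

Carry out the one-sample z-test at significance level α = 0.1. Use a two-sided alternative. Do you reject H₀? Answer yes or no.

reject H₀: yes

SE = σ/√n = 6/√38 = 0.9733
z = (x̄−μ₀)/SE = (38.58−41)/0.9733 = -2.4863
p-value (two-sided) = 0.01291
At α=0.1: p < α → reject H₀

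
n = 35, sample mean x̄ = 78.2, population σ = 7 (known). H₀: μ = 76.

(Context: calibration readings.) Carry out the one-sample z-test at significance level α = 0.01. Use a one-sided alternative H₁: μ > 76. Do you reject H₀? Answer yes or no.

SE = σ/√n = 7/√35 = 1.1832
z = (x̄−μ₀)/SE = (78.2−76)/1.1832 = 1.8593
p-value (one-sided, H₁ greater) = 0.03149
At α=0.01: p ≥ α → fail to reject H₀

reject H₀: no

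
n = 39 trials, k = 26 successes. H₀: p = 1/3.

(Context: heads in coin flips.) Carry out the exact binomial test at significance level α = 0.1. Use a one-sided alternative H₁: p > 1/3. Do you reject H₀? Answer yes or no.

reject H₀: yes

Exact binomial: n=39, k=26, p₀=1/3=0.3333
P(X≥26) from Σ C(n,i)·p₀^i·(1−p₀)^(n−i)
p-value (one-sided, H₁ greater) = 0.00002
At α=0.1: p < α → reject H₀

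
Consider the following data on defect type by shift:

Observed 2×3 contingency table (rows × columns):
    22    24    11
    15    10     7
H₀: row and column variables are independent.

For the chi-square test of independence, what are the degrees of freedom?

degrees of freedom = 2

df = (r−1)(c−1) = (2−1)·(3−1) = 2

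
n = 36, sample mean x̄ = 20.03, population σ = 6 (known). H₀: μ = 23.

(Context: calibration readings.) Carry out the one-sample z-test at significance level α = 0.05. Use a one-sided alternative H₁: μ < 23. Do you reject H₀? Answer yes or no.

SE = σ/√n = 6/√36 = 1.0000
z = (x̄−μ₀)/SE = (20.03−23)/1.0000 = -2.9700
p-value (one-sided, H₁ less) = 0.00149
At α=0.05: p < α → reject H₀

reject H₀: yes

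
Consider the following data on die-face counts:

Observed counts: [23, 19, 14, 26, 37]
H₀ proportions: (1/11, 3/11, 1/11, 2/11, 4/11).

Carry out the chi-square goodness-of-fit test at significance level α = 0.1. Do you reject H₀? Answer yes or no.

reject H₀: yes

n = 119; E_i = n·p_i = [10.82, 32.45, 10.82, 21.64, 43.27]
χ² = (23−10.82)²/10.82 + (19−32.45)²/32.45 + (14−10.82)²/10.82 + (26−21.64)²/21.64 + (37−43.27)²/43.27 = 22.0203
df = 4
p-value (upper-tail) = 0.00020
At α=0.1: p < α → reject H₀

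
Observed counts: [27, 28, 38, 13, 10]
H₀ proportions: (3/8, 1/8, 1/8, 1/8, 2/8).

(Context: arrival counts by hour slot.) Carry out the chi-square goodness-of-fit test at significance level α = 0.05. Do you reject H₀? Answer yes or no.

n = 116; E_i = n·p_i = [43.50, 14.50, 14.50, 14.50, 29.00]
χ² = (27−43.50)²/43.50 + (28−14.50)²/14.50 + (38−14.50)²/14.50 + (13−14.50)²/14.50 + (10−29.00)²/29.00 = 69.5172
df = 4
p-value (upper-tail) = 0.00000
At α=0.05: p < α → reject H₀

reject H₀: yes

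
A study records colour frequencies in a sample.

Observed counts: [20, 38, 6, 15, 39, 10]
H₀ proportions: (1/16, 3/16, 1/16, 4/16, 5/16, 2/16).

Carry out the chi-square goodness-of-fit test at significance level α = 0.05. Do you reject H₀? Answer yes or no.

n = 128; E_i = n·p_i = [8.00, 24.00, 8.00, 32.00, 40.00, 16.00]
χ² = (20−8.00)²/8.00 + (38−24.00)²/24.00 + (6−8.00)²/8.00 + (15−32.00)²/32.00 + (39−40.00)²/40.00 + (10−16.00)²/16.00 = 37.9729
df = 5
p-value (upper-tail) = 0.00000
At α=0.05: p < α → reject H₀

reject H₀: yes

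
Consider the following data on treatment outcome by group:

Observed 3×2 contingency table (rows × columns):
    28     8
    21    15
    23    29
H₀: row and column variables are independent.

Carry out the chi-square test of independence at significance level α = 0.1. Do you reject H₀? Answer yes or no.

reject H₀: yes

Row totals [36, 36, 52], col totals [72, 52], n=124
χ² = (28−20.90)²/20.90 + (8−15.10)²/15.10 + (21−20.90)²/20.90 + (15−15.10)²/15.10 + (23−30.19)²/30.19 + (29−21.81)²/21.81 = 9.8334
df = 2
p-value (upper-tail) = 0.00732
At α=0.1: p < α → reject H₀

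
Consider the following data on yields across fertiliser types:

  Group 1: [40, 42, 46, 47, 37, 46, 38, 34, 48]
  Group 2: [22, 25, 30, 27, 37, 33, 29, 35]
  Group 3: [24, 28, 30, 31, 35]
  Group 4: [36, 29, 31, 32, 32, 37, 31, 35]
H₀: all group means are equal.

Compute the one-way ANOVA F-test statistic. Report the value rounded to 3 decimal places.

test statistic = 14.212

Group means [42.00, 29.75, 29.60, 32.88], grand mean 34.233
SSB = Σnᵢ(x̄ᵢ−x̄)² = 825.792; SSW = ΣΣ(x−x̄ᵢ)² = 503.575
MSB = 825.792/3 = 275.2639; MSW = 503.575/26 = 19.3683
F = MSB/MSW = 14.2121
df = (3, 26)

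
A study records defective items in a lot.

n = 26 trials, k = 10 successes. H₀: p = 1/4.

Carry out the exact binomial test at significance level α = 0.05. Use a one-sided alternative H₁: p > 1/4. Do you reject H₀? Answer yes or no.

Exact binomial: n=26, k=10, p₀=1/4=0.2500
P(X≥10) from Σ C(n,i)·p₀^i·(1−p₀)^(n−i)
p-value (one-sided, H₁ greater) = 0.09086
At α=0.05: p ≥ α → fail to reject H₀

reject H₀: no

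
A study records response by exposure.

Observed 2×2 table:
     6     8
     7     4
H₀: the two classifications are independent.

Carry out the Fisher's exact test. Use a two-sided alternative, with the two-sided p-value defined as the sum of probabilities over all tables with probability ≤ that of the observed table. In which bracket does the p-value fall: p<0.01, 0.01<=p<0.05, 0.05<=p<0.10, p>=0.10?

Margins: r₁=14, r₂=11, c₁=13, c₂=12, n=25
p_obs = C(14,6)·C(11,7)/C(25,13); sum pmf over tables with pmf ≤ p_obs
p-value (two-sided) = 0.42831
→ bracket: p>=0.10

p-value bracket: p>=0.10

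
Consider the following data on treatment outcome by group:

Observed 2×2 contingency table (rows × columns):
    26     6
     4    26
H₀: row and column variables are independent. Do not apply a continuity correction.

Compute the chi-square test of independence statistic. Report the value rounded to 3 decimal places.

Row totals [32, 30], col totals [30, 32], n=62
χ² = (26−15.48)²/15.48 + (6−16.52)²/16.52 + (4−14.52)²/14.52 + (26−15.48)²/15.48 = 28.5986
df = 1

test statistic = 28.599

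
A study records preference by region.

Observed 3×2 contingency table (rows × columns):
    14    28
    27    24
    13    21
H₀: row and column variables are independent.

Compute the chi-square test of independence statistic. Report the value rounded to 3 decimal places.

test statistic = 3.972

Row totals [42, 51, 34], col totals [54, 73], n=127
χ² = (14−17.86)²/17.86 + (28−24.14)²/24.14 + (27−21.69)²/21.69 + (24−29.31)²/29.31 + (13−14.46)²/14.46 + (21−19.54)²/19.54 = 3.9719
df = 2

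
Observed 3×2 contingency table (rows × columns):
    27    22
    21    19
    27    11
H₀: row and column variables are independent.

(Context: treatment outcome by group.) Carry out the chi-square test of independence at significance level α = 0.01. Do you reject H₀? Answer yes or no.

Row totals [49, 40, 38], col totals [75, 52], n=127
χ² = (27−28.94)²/28.94 + (22−20.06)²/20.06 + (21−23.62)²/23.62 + (19−16.38)²/16.38 + (27−22.44)²/22.44 + (11−15.56)²/15.56 = 3.2896
df = 2
p-value (upper-tail) = 0.19305
At α=0.01: p ≥ α → fail to reject H₀

reject H₀: no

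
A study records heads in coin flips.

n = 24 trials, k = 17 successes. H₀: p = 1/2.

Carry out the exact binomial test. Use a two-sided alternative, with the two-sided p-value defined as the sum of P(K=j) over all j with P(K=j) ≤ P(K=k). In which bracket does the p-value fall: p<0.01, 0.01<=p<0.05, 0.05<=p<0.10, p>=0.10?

p-value bracket: 0.05<=p<0.10

Exact binomial: n=24, k=17, p₀=1/2=0.5000
P(X=j) = C(n,j)·p₀^j·(1−p₀)^(n−j); p = Σ P(X=j) over j with P(X=j) ≤ P(X=17)
p-value (two-sided) = 0.06391
→ bracket: 0.05<=p<0.10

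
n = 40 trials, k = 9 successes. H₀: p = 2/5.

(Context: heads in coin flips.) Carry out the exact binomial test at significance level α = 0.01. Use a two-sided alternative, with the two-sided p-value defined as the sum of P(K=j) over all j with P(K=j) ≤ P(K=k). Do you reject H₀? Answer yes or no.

Exact binomial: n=40, k=9, p₀=2/5=0.4000
P(X=j) = C(n,j)·p₀^j·(1−p₀)^(n−j); p = Σ P(X=j) over j with P(X=j) ≤ P(X=9)
p-value (two-sided) = 0.02391
At α=0.01: p ≥ α → fail to reject H₀

reject H₀: no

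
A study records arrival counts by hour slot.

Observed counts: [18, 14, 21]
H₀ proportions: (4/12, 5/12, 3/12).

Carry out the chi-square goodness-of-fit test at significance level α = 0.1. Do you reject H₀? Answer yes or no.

reject H₀: yes

n = 53; E_i = n·p_i = [17.67, 22.08, 13.25]
χ² = (18−17.67)²/17.67 + (14−22.08)²/22.08 + (21−13.25)²/13.25 = 7.4981
df = 2
p-value (upper-tail) = 0.02354
At α=0.1: p < α → reject H₀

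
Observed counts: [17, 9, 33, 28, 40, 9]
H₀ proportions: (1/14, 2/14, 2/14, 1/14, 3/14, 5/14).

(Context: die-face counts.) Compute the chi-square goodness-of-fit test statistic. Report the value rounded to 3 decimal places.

n = 136; E_i = n·p_i = [9.71, 19.43, 19.43, 9.71, 29.14, 48.57]
χ² = (17−9.71)²/9.71 + (9−19.43)²/19.43 + (33−19.43)²/19.43 + (28−9.71)²/9.71 + (40−29.14)²/29.14 + (9−48.57)²/48.57 = 91.2461
df = 5

test statistic = 91.246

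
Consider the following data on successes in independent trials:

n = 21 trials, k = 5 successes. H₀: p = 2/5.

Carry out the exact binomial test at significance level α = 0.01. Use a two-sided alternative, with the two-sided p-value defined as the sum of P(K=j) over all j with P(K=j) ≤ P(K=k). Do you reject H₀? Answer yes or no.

Exact binomial: n=21, k=5, p₀=2/5=0.4000
P(X=j) = C(n,j)·p₀^j·(1−p₀)^(n−j); p = Σ P(X=j) over j with P(X=j) ≤ P(X=5)
p-value (two-sided) = 0.18066
At α=0.01: p ≥ α → fail to reject H₀

reject H₀: no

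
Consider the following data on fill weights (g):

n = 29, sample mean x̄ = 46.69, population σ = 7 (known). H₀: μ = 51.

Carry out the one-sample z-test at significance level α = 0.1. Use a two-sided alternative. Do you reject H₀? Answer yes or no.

SE = σ/√n = 7/√29 = 1.2999
z = (x̄−μ₀)/SE = (46.69−51)/1.2999 = -3.3157
p-value (two-sided) = 0.00091
At α=0.1: p < α → reject H₀

reject H₀: yes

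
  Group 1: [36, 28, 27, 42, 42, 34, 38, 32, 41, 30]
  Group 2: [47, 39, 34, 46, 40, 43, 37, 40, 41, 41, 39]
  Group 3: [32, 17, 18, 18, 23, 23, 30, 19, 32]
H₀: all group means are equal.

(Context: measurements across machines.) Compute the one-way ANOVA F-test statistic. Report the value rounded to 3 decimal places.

Group means [35.00, 40.64, 23.56], grand mean 33.633
SSB = Σnᵢ(x̄ᵢ−x̄)² = 1472.199; SSW = ΣΣ(x−x̄ᵢ)² = 740.768
MSB = 1472.199/2 = 736.0995; MSW = 740.768/27 = 27.4358
F = MSB/MSW = 26.8299
df = (2, 27)

test statistic = 26.830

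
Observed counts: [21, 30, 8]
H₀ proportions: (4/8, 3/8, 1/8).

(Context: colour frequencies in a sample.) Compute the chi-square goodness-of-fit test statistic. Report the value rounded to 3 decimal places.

n = 59; E_i = n·p_i = [29.50, 22.12, 7.38]
χ² = (21−29.50)²/29.50 + (30−22.12)²/22.12 + (8−7.38)²/7.38 = 5.3051
df = 2

test statistic = 5.305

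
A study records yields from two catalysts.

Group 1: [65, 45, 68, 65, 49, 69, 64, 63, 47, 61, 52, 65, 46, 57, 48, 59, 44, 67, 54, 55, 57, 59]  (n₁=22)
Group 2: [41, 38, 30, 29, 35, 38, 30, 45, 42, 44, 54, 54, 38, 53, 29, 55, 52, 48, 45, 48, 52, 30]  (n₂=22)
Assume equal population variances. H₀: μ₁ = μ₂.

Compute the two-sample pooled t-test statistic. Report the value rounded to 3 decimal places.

test statistic = 5.754

x̄₁=57.227, s₁=8.112, n₁=22
x̄₂=42.273, s₂=9.098, n₂=22
s_p² = [21·8.112² + 21·9.098²]/42 = 74.2911
SE = √(s_p²·(1/22+1/22)) = 2.5988
t = (57.227−42.273)/2.5988 = 5.7544
df = 42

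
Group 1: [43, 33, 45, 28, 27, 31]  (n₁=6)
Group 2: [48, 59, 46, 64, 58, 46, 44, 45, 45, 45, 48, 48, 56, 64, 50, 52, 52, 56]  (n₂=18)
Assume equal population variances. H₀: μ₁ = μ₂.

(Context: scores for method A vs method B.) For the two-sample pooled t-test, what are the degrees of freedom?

degrees of freedom = 22

df = n₁ + n₂ − 2 = 6 + 18 − 2 = 22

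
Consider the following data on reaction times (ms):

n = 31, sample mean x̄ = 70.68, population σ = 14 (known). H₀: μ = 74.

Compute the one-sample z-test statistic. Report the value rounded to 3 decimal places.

SE = σ/√n = 14/√31 = 2.5145
z = (x̄−μ₀)/SE = (70.68−74)/2.5145 = -1.3204

test statistic = -1.320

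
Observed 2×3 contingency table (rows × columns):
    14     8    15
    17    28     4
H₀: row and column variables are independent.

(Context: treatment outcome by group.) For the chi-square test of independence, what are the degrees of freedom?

df = (r−1)(c−1) = (2−1)·(3−1) = 2

degrees of freedom = 2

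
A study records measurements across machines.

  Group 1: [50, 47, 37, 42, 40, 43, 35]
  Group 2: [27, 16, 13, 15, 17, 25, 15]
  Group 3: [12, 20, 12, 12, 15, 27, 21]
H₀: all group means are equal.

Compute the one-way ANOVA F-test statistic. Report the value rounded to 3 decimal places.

Group means [42.00, 18.29, 17.00], grand mean 25.762
SSB = Σnᵢ(x̄ᵢ−x̄)² = 2774.381; SSW = ΣΣ(x−x̄ᵢ)² = 549.429
MSB = 2774.381/2 = 1387.1905; MSW = 549.429/18 = 30.5238
F = MSB/MSW = 45.4462
df = (2, 18)

test statistic = 45.446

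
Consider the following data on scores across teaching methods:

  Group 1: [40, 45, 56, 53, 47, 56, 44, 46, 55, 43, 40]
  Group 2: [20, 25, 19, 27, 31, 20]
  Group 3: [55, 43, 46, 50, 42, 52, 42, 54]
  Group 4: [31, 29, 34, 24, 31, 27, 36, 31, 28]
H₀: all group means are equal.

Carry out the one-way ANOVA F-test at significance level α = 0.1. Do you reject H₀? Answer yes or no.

reject H₀: yes

Group means [47.73, 23.67, 48.00, 30.11], grand mean 38.882
SSB = Σnᵢ(x̄ᵢ−x̄)² = 3607.125; SSW = ΣΣ(x−x̄ᵢ)² = 810.404
MSB = 3607.125/3 = 1202.3751; MSW = 810.404/30 = 27.0135
F = MSB/MSW = 44.5102
df = (3, 30)
p-value (upper-tail) = 0.00000
At α=0.1: p < α → reject H₀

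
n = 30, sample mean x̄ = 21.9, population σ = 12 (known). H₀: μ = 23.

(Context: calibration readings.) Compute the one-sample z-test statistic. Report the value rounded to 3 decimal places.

SE = σ/√n = 12/√30 = 2.1909
z = (x̄−μ₀)/SE = (21.9−23)/2.1909 = -0.5021

test statistic = -0.502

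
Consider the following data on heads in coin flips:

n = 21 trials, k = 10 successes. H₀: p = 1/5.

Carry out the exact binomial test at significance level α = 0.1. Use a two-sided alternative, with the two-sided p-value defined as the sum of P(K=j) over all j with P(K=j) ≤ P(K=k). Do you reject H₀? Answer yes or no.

reject H₀: yes

Exact binomial: n=21, k=10, p₀=1/5=0.2000
P(X=j) = C(n,j)·p₀^j·(1−p₀)^(n−j); p = Σ P(X=j) over j with P(X=j) ≤ P(X=10)
p-value (two-sided) = 0.00407
At α=0.1: p < α → reject H₀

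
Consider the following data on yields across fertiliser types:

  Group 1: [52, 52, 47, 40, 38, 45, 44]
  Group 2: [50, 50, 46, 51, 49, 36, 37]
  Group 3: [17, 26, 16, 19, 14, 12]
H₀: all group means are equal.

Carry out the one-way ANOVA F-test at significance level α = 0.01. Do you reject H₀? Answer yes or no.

Group means [45.43, 45.57, 17.33], grand mean 37.050
SSB = Σnᵢ(x̄ᵢ−x̄)² = 3332.188; SSW = ΣΣ(x−x̄ᵢ)² = 540.762
MSB = 3332.188/2 = 1666.0940; MSW = 540.762/17 = 31.8095
F = MSB/MSW = 52.3772
df = (2, 17)
p-value (upper-tail) = 0.00000
At α=0.01: p < α → reject H₀

reject H₀: yes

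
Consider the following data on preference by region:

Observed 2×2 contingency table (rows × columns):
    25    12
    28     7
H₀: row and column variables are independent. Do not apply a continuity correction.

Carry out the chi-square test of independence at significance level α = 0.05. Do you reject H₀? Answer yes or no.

reject H₀: no

Row totals [37, 35], col totals [53, 19], n=72
χ² = (25−27.24)²/27.24 + (12−9.76)²/9.76 + (28−25.76)²/25.76 + (7−9.24)²/9.24 = 1.4311
df = 1
p-value (upper-tail) = 0.23158
At α=0.05: p ≥ α → fail to reject H₀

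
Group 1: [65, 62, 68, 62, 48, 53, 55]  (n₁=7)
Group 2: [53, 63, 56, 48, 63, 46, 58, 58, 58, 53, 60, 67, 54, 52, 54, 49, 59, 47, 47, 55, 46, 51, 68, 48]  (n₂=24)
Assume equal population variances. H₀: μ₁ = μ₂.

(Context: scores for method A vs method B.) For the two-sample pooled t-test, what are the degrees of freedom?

degrees of freedom = 29

df = n₁ + n₂ − 2 = 7 + 24 − 2 = 29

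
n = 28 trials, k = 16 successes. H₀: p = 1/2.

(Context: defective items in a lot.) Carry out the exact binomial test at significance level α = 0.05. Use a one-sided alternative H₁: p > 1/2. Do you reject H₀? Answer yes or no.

reject H₀: no

Exact binomial: n=28, k=16, p₀=1/2=0.5000
P(X≥16) from Σ C(n,i)·p₀^i·(1−p₀)^(n−i)
p-value (one-sided, H₁ greater) = 0.28579
At α=0.05: p ≥ α → fail to reject H₀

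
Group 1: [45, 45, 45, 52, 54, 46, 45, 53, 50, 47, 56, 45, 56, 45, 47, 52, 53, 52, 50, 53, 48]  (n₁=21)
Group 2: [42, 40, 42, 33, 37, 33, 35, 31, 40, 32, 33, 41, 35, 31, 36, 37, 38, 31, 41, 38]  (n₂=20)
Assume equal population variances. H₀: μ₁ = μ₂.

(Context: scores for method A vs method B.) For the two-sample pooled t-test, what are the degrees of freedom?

df = n₁ + n₂ − 2 = 21 + 20 − 2 = 39

degrees of freedom = 39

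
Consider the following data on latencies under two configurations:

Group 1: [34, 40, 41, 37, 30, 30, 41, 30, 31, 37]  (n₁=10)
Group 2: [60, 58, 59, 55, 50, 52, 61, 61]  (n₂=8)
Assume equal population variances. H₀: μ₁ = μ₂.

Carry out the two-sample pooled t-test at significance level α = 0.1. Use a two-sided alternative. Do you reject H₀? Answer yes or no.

reject H₀: yes

x̄₁=35.100, s₁=4.677, n₁=10
x̄₂=57.000, s₂=4.209, n₂=8
s_p² = [9·4.677² + 7·4.209²]/16 = 20.0563
SE = √(s_p²·(1/10+1/8)) = 2.1243
t = (35.100−57.000)/2.1243 = -10.3093
df = 16
p-value (two-sided) = 0.00000
At α=0.1: p < α → reject H₀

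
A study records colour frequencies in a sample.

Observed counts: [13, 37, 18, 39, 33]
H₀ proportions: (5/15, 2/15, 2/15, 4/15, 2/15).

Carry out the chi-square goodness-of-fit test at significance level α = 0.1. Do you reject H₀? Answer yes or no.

n = 140; E_i = n·p_i = [46.67, 18.67, 18.67, 37.33, 18.67]
χ² = (13−46.67)²/46.67 + (37−18.67)²/18.67 + (18−18.67)²/18.67 + (39−37.33)²/37.33 + (33−18.67)²/18.67 = 53.3982
df = 4
p-value (upper-tail) = 0.00000
At α=0.1: p < α → reject H₀

reject H₀: yes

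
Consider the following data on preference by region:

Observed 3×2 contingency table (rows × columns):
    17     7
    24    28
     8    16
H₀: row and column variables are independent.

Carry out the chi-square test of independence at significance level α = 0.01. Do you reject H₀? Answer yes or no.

Row totals [24, 52, 24], col totals [49, 51], n=100
χ² = (17−11.76)²/11.76 + (7−12.24)²/12.24 + (24−25.48)²/25.48 + (28−26.52)²/26.52 + (8−11.76)²/11.76 + (16−12.24)²/12.24 = 7.1039
df = 2
p-value (upper-tail) = 0.02867
At α=0.01: p ≥ α → fail to reject H₀

reject H₀: no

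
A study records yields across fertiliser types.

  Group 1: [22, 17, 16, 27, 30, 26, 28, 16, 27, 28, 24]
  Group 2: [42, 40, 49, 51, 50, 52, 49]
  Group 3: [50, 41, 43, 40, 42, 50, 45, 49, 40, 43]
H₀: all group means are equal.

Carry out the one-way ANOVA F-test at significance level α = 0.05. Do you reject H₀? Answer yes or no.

reject H₀: yes

Group means [23.73, 47.57, 44.30], grand mean 37.036
SSB = Σnᵢ(x̄ᵢ−x̄)² = 3252.968; SSW = ΣΣ(x−x̄ᵢ)² = 543.996
MSB = 3252.968/2 = 1626.4841; MSW = 543.996/25 = 21.7598
F = MSB/MSW = 74.7470
df = (2, 25)
p-value (upper-tail) = 0.00000
At α=0.05: p < α → reject H₀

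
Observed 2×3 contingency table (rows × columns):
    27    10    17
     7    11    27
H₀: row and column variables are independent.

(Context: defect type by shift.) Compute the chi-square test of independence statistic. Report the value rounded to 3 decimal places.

Row totals [54, 45], col totals [34, 21, 44], n=99
χ² = (27−18.55)²/18.55 + (10−11.45)²/11.45 + (17−24.00)²/24.00 + (7−15.45)²/15.45 + (11−9.55)²/9.55 + (27−20.00)²/20.00 = 13.3774
df = 2

test statistic = 13.377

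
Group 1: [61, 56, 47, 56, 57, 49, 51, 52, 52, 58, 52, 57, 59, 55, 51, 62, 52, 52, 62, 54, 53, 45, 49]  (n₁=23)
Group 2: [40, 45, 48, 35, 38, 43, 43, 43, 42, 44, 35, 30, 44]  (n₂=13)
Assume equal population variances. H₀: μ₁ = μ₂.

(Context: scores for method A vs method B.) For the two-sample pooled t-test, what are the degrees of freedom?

df = n₁ + n₂ − 2 = 23 + 13 − 2 = 34

degrees of freedom = 34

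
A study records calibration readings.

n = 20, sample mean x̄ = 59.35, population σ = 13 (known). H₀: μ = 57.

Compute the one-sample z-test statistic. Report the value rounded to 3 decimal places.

test statistic = 0.808

SE = σ/√n = 13/√20 = 2.9069
z = (x̄−μ₀)/SE = (59.35−57)/2.9069 = 0.8084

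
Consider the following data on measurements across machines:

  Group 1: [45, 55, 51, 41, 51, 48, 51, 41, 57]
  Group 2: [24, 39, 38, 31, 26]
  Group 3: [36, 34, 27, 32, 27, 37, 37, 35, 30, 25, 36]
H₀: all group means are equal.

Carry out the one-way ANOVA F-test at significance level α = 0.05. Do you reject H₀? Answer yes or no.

Group means [48.89, 31.60, 32.36], grand mean 38.160
SSB = Σnᵢ(x̄ᵢ−x̄)² = 1620.726; SSW = ΣΣ(x−x̄ᵢ)² = 638.634
MSB = 1620.726/2 = 810.3628; MSW = 638.634/22 = 29.0288
F = MSB/MSW = 27.9158
df = (2, 22)
p-value (upper-tail) = 0.00000
At α=0.05: p < α → reject H₀

reject H₀: yes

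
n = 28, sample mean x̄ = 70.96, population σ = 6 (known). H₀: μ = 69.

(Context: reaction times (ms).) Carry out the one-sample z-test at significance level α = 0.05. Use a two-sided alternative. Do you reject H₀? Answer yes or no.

SE = σ/√n = 6/√28 = 1.1339
z = (x̄−μ₀)/SE = (70.96−69)/1.1339 = 1.7286
p-value (two-sided) = 0.08389
At α=0.05: p ≥ α → fail to reject H₀

reject H₀: no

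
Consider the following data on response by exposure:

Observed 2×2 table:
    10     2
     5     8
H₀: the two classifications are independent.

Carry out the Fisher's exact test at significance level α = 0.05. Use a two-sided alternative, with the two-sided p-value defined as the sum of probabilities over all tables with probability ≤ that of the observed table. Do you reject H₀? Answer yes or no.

reject H₀: yes

Margins: r₁=12, r₂=13, c₁=15, c₂=10, n=25
p_obs = C(12,10)·C(13,5)/C(25,15); sum pmf over tables with pmf ≤ p_obs
p-value (two-sided) = 0.04141
At α=0.05: p < α → reject H₀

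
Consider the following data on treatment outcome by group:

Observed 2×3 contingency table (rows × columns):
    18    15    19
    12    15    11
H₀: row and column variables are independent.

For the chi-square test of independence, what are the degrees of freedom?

degrees of freedom = 2

df = (r−1)(c−1) = (2−1)·(3−1) = 2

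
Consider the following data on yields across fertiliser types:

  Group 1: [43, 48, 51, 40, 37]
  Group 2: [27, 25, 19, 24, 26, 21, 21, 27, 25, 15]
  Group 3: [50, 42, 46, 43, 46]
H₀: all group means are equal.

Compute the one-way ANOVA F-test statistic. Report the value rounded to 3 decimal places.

test statistic = 64.556

Group means [43.80, 23.00, 45.40], grand mean 33.800
SSB = Σnᵢ(x̄ᵢ−x̄)² = 2339.200; SSW = ΣΣ(x−x̄ᵢ)² = 308.000
MSB = 2339.200/2 = 1169.6000; MSW = 308.000/17 = 18.1176
F = MSB/MSW = 64.5558
df = (2, 17)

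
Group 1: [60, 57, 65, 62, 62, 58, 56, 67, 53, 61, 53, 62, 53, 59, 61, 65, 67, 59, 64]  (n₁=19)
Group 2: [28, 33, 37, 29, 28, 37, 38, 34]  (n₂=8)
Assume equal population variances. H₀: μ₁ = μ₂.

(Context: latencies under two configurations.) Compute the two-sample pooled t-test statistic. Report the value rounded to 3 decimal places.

x̄₁=60.211, s₁=4.442, n₁=19
x̄₂=33.000, s₂=4.209, n₂=8
s_p² = [18·4.442² + 7·4.209²]/25 = 19.1663
SE = √(s_p²·(1/19+1/8)) = 1.8451
t = (60.211−33.000)/1.8451 = 14.7471
df = 25

test statistic = 14.747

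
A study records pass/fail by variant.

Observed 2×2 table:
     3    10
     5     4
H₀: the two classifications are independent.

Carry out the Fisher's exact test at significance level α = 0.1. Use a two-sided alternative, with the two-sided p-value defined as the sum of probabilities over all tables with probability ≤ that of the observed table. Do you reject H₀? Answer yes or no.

Margins: r₁=13, r₂=9, c₁=8, c₂=14, n=22
p_obs = C(13,3)·C(9,5)/C(22,8); sum pmf over tables with pmf ≤ p_obs
p-value (two-sided) = 0.18700
At α=0.1: p ≥ α → fail to reject H₀

reject H₀: no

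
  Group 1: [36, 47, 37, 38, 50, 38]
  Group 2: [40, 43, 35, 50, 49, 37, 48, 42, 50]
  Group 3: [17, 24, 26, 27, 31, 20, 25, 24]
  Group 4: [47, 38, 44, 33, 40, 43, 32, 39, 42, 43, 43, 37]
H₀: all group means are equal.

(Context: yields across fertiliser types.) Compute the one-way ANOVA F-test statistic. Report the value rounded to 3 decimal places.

test statistic = 25.018

Group means [41.00, 43.78, 24.25, 40.08], grand mean 37.571
SSB = Σnᵢ(x̄ᵢ−x̄)² = 1912.599; SSW = ΣΣ(x−x̄ᵢ)² = 789.972
MSB = 1912.599/3 = 637.5331; MSW = 789.972/31 = 25.4830
F = MSB/MSW = 25.0180
df = (3, 31)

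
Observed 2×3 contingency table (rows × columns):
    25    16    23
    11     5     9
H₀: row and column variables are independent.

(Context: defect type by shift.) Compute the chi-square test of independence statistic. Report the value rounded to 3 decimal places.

test statistic = 0.299

Row totals [64, 25], col totals [36, 21, 32], n=89
χ² = (25−25.89)²/25.89 + (16−15.10)²/15.10 + (23−23.01)²/23.01 + (11−10.11)²/10.11 + (5−5.90)²/5.90 + (9−8.99)²/8.99 = 0.2988
df = 2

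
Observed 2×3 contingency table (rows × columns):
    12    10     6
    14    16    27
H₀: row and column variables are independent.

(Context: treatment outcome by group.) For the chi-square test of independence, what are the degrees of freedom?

degrees of freedom = 2

df = (r−1)(c−1) = (2−1)·(3−1) = 2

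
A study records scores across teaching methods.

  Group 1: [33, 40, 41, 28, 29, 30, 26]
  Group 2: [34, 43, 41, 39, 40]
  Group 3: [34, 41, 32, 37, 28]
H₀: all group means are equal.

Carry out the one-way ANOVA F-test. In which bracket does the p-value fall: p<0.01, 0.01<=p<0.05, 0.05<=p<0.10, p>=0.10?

p-value bracket: 0.05<=p<0.10

Group means [32.43, 39.40, 34.40], grand mean 35.059
SSB = Σnᵢ(x̄ᵢ−x̄)² = 144.827; SSW = ΣΣ(x−x̄ᵢ)² = 352.114
MSB = 144.827/2 = 72.4134; MSW = 352.114/14 = 25.1510
F = MSB/MSW = 2.8791
df = (2, 14)
p-value (upper-tail) = 0.08967
→ bracket: 0.05<=p<0.10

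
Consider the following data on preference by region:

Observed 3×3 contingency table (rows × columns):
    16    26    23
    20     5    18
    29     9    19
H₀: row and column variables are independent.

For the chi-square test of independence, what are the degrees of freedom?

degrees of freedom = 4

df = (r−1)(c−1) = (3−1)·(3−1) = 4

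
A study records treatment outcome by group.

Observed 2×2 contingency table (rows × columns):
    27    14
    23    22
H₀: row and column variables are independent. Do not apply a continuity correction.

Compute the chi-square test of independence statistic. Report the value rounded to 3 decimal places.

test statistic = 1.916

Row totals [41, 45], col totals [50, 36], n=86
χ² = (27−23.84)²/23.84 + (14−17.16)²/17.16 + (23−26.16)²/26.16 + (22−18.84)²/18.84 = 1.9159
df = 1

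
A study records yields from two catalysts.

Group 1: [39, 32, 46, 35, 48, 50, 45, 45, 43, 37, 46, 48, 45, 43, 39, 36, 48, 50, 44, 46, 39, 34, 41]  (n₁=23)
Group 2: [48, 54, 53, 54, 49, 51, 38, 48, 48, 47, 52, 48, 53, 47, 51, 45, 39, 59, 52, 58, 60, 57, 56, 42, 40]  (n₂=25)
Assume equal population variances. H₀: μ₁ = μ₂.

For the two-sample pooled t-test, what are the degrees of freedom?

degrees of freedom = 46

df = n₁ + n₂ − 2 = 23 + 25 − 2 = 46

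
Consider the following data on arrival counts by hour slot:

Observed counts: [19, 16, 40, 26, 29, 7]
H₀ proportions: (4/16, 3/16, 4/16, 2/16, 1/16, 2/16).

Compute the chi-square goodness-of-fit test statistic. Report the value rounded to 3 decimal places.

test statistic = 70.776

n = 137; E_i = n·p_i = [34.25, 25.69, 34.25, 17.12, 8.56, 17.12]
χ² = (19−34.25)²/34.25 + (16−25.69)²/25.69 + (40−34.25)²/34.25 + (26−17.12)²/17.12 + (29−8.56)²/8.56 + (7−17.12)²/17.12 = 70.7762
df = 5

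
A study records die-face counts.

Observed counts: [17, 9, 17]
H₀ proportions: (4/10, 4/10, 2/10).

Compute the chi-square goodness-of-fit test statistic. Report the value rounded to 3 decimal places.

n = 43; E_i = n·p_i = [17.20, 17.20, 8.60]
χ² = (17−17.20)²/17.20 + (9−17.20)²/17.20 + (17−8.60)²/8.60 = 12.1163
df = 2

test statistic = 12.116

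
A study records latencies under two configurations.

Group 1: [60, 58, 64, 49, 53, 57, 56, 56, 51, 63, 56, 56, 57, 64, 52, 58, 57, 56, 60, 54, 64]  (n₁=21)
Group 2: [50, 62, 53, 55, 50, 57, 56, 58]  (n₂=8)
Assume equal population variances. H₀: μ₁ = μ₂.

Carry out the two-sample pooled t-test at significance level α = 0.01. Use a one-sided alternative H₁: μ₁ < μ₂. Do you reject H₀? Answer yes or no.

reject H₀: no

x̄₁=57.190, s₁=4.226, n₁=21
x̄₂=55.125, s₂=4.086, n₂=8
s_p² = [20·4.226² + 7·4.086²]/27 = 17.5597
SE = √(s_p²·(1/21+1/8)) = 1.7410
t = (57.190−55.125)/1.7410 = 1.1864
df = 27
p-value (one-sided, H₁ less) = 0.87709
At α=0.01: p ≥ α → fail to reject H₀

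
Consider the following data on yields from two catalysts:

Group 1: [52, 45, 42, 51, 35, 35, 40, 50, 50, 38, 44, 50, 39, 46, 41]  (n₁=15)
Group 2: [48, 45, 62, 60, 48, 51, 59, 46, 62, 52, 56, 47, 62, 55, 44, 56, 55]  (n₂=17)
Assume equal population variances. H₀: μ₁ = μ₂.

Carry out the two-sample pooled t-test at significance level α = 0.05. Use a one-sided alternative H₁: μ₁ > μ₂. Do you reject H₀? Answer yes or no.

reject H₀: no

x̄₁=43.867, s₁=5.842, n₁=15
x̄₂=53.412, s₂=6.305, n₂=17
s_p² = [14·5.842² + 16·6.305²]/30 = 37.1284
SE = √(s_p²·(1/15+1/17)) = 2.1585
t = (43.867−53.412)/2.1585 = -4.4220
df = 30
p-value (one-sided, H₁ greater) = 0.99994
At α=0.05: p ≥ α → fail to reject H₀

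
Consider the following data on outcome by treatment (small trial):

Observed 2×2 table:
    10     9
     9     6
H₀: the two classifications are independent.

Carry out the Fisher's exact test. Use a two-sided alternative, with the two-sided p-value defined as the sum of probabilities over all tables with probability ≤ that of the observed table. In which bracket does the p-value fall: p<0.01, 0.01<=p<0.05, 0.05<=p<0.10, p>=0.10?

p-value bracket: p>=0.10

Margins: r₁=19, r₂=15, c₁=19, c₂=15, n=34
p_obs = C(19,10)·C(15,9)/C(34,19); sum pmf over tables with pmf ≤ p_obs
p-value (two-sided) = 0.73794
→ bracket: p>=0.10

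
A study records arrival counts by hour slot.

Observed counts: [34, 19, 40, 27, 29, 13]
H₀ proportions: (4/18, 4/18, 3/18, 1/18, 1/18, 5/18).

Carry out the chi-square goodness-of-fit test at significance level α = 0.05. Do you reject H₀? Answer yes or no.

reject H₀: yes

n = 162; E_i = n·p_i = [36.00, 36.00, 27.00, 9.00, 9.00, 45.00]
χ² = (34−36.00)²/36.00 + (19−36.00)²/36.00 + (40−27.00)²/27.00 + (27−9.00)²/9.00 + (29−9.00)²/9.00 + (13−45.00)²/45.00 = 117.5981
df = 5
p-value (upper-tail) = 0.00000
At α=0.05: p < α → reject H₀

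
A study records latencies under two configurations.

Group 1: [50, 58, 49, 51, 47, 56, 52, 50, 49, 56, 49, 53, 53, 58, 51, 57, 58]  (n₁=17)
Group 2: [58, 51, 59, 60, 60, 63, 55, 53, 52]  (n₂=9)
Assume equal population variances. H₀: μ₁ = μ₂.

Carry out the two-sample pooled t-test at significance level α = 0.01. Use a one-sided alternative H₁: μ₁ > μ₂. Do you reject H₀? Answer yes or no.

x̄₁=52.765, s₁=3.700, n₁=17
x̄₂=56.778, s₂=4.177, n₂=9
s_p² = [16·3.700² + 8·4.177²]/24 = 14.9423
SE = √(s_p²·(1/17+1/9)) = 1.5935
t = (52.765−56.778)/1.5935 = -2.5184
df = 24
p-value (one-sided, H₁ greater) = 0.99057
At α=0.01: p ≥ α → fail to reject H₀

reject H₀: no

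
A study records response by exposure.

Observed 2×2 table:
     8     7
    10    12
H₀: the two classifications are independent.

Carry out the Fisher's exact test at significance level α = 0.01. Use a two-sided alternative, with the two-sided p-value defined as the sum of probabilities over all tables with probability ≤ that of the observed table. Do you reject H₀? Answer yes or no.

Margins: r₁=15, r₂=22, c₁=18, c₂=19, n=37
p_obs = C(15,8)·C(22,10)/C(37,18); sum pmf over tables with pmf ≤ p_obs
p-value (two-sided) = 0.74314
At α=0.01: p ≥ α → fail to reject H₀

reject H₀: no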